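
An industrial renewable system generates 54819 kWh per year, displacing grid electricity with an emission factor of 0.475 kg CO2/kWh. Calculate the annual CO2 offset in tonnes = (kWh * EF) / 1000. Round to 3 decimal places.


CO2 offset in kg = generation * emission_factor
CO2 offset = 54819 * 0.475 = 26039.03 kg
Convert to tonnes:
  CO2 offset = 26039.03 / 1000 = 26.039 tonnes

26.039


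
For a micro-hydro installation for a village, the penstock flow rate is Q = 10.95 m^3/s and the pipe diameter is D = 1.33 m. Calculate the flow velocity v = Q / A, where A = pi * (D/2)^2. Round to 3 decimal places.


Compute pipe cross-sectional area:
  A = pi * (D/2)^2 = pi * (1.33/2)^2 = 1.3893 m^2
Calculate velocity:
  v = Q / A = 10.95 / 1.3893
  v = 7.882 m/s

7.882


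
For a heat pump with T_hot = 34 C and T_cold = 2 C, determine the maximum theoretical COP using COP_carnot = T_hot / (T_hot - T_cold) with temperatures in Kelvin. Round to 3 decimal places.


Convert to Kelvin:
  T_hot = 34 + 273.15 = 307.15 K
  T_cold = 2 + 273.15 = 275.15 K
Apply Carnot COP formula:
  COP = T_hot_K / (T_hot_K - T_cold_K) = 307.15 / 32.0
  COP = 9.598

9.598


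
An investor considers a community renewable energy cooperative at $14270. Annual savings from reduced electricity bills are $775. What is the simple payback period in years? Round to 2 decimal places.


Simple payback period = initial cost / annual savings
Payback = 14270 / 775
Payback = 18.41 years

18.41


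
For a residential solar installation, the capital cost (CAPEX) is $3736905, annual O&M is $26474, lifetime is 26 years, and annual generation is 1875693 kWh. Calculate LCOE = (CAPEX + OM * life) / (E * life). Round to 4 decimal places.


Total cost = CAPEX + OM * lifetime = 3736905 + 26474 * 26 = 3736905 + 688324 = 4425229
Total generation = annual * lifetime = 1875693 * 26 = 48768018 kWh
LCOE = 4425229 / 48768018
LCOE = 0.0907 $/kWh

0.0907


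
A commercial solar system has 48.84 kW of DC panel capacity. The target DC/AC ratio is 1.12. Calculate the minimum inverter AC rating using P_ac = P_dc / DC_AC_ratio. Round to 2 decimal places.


The inverter AC capacity is determined by the DC/AC ratio.
Given: P_dc = 48.84 kW, DC/AC ratio = 1.12
P_ac = P_dc / ratio = 48.84 / 1.12
P_ac = 43.61 kW

43.61


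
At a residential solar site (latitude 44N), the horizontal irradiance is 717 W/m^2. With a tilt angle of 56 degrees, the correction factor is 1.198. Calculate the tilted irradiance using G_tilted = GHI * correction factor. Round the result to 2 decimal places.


Identify the given values:
  GHI = 717 W/m^2, tilt correction factor = 1.198
Apply the formula G_tilted = GHI * factor:
  G_tilted = 717 * 1.198
  G_tilted = 858.97 W/m^2

858.97


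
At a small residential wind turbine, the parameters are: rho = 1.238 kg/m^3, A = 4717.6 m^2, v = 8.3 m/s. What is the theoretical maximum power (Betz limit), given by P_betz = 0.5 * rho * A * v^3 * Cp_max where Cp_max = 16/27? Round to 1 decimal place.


The Betz coefficient Cp_max = 16/27 = 0.5926
v^3 = 8.3^3 = 571.787
P_betz = 0.5 * rho * A * v^3 * Cp_max
P_betz = 0.5 * 1.238 * 4717.6 * 571.787 * 0.5926
P_betz = 989469.2 W

989469.2


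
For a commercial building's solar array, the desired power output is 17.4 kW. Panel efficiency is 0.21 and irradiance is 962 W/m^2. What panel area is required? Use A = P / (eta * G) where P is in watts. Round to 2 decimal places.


Convert target power to watts: P = 17.4 * 1000 = 17400.0 W
Compute denominator: eta * G = 0.21 * 962 = 202.02
Required area A = P / (eta * G) = 17400.0 / 202.02
A = 86.13 m^2

86.13


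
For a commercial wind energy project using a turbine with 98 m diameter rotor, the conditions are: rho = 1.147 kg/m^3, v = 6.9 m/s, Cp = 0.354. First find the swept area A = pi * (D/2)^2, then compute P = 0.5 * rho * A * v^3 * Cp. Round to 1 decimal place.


Step 1 -- Compute swept area:
  A = pi * (D/2)^2 = pi * (98/2)^2 = 7542.96 m^2
Step 2 -- Apply wind power equation:
  P = 0.5 * rho * A * v^3 * Cp
  v^3 = 6.9^3 = 328.509
  P = 0.5 * 1.147 * 7542.96 * 328.509 * 0.354
  P = 503067.2 W

503067.2


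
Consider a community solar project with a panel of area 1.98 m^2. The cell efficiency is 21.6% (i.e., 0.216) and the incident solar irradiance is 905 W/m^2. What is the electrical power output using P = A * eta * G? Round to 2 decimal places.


Use the solar power formula P = A * eta * G.
Given: A = 1.98 m^2, eta = 0.216, G = 905 W/m^2
P = 1.98 * 0.216 * 905
P = 387.05 W

387.05


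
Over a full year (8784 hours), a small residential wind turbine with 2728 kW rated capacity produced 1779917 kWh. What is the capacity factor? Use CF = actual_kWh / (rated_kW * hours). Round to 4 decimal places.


Capacity factor = actual output / maximum possible output
Maximum possible = rated * hours = 2728 * 8784 = 23962752 kWh
CF = 1779917 / 23962752
CF = 0.0743

0.0743


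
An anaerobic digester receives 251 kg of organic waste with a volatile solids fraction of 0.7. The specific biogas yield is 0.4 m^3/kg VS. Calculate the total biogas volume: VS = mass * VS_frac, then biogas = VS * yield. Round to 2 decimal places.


Compute volatile solids:
  VS = mass * VS_fraction = 251 * 0.7 = 175.7 kg
Calculate biogas volume:
  Biogas = VS * specific_yield = 175.7 * 0.4
  Biogas = 70.28 m^3

70.28


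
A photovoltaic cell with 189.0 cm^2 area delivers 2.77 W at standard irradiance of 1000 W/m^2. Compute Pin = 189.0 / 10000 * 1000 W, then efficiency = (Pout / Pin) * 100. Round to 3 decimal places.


First compute the input power:
  Pin = area_cm2 / 10000 * G = 189.0 / 10000 * 1000 = 18.9 W
Then compute efficiency:
  Efficiency = (Pout / Pin) * 100 = (2.77 / 18.9) * 100
  Efficiency = 14.656%

14.656


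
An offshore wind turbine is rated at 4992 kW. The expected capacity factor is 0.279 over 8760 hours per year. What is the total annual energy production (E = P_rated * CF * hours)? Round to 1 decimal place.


Annual energy = rated_kW * capacity_factor * hours_per_year
Given: P_rated = 4992 kW, CF = 0.279, hours = 8760
E = 4992 * 0.279 * 8760
E = 12200647.7 kWh

12200647.7


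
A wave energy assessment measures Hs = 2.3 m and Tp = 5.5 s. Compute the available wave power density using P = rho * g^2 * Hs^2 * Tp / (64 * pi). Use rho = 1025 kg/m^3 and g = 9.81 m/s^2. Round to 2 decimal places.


Apply wave power formula:
  g^2 = 9.81^2 = 96.2361
  Hs^2 = 2.3^2 = 5.29
  Numerator = rho * g^2 * Hs^2 * Tp = 1025 * 96.2361 * 5.29 * 5.5 = 2869989.06
  Denominator = 64 * pi = 201.0619
  P = 2869989.06 / 201.0619 = 14274.15 W/m

14274.15


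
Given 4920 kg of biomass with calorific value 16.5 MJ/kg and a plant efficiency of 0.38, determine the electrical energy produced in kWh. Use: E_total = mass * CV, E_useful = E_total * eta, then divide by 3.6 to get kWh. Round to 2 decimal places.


Total energy = mass * CV = 4920 * 16.5 = 81180.0 MJ
Useful energy = total * eta = 81180.0 * 0.38 = 30848.4 MJ
Convert to kWh: 30848.4 / 3.6
Useful energy = 8569.00 kWh

8569.00


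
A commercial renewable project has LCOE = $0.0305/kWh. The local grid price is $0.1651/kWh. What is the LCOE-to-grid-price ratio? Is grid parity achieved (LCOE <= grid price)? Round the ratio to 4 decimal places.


Compare LCOE to grid price:
  LCOE = $0.0305/kWh, Grid price = $0.1651/kWh
  Ratio = LCOE / grid_price = 0.0305 / 0.1651 = 0.1847
  Grid parity achieved (ratio <= 1)? yes

0.1847


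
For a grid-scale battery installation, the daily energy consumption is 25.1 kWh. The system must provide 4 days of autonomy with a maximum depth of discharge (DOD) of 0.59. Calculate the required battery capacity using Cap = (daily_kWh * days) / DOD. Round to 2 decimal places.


Total energy needed = daily * days = 25.1 * 4 = 100.4 kWh
Account for depth of discharge:
  Cap = total_energy / DOD = 100.4 / 0.59
  Cap = 170.17 kWh

170.17


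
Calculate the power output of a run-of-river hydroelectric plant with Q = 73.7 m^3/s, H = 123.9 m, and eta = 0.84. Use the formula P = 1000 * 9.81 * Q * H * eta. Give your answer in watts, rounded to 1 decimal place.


Apply the hydropower formula P = rho * g * Q * H * eta
rho * g = 1000 * 9.81 = 9810.0
P = 9810.0 * 73.7 * 123.9 * 0.84
P = 75246635.8 W

75246635.8


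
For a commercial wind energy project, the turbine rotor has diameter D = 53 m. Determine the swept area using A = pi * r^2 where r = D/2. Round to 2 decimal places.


Compute the rotor radius:
  r = D / 2 = 53 / 2 = 26.5 m
Calculate swept area:
  A = pi * r^2 = pi * 26.5^2
  A = 2206.18 m^2

2206.18


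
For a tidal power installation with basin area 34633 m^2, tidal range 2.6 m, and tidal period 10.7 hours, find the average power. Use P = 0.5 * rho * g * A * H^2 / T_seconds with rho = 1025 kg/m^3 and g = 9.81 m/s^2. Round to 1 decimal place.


Convert period to seconds: T = 10.7 * 3600 = 38520.0 s
H^2 = 2.6^2 = 6.76
P = 0.5 * rho * g * A * H^2 / T
P = 0.5 * 1025 * 9.81 * 34633 * 6.76 / 38520.0
P = 30557.2 W

30557.2


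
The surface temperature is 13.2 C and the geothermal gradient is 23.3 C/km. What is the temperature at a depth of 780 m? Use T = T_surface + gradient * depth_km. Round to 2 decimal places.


Convert depth to km: 780 / 1000 = 0.78 km
Temperature increase = gradient * depth_km = 23.3 * 0.78 = 18.17 C
Temperature at depth = T_surface + delta_T = 13.2 + 18.17
T = 31.37 C

31.37


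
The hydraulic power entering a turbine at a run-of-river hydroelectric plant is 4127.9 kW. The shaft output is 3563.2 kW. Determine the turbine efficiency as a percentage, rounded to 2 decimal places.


Turbine efficiency = (output power / input power) * 100
eta = (3563.2 / 4127.9) * 100
eta = 86.32%

86.32


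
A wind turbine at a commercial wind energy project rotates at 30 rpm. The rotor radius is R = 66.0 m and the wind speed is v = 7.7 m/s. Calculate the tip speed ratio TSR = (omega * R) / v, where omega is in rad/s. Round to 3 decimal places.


Convert rotational speed to rad/s:
  omega = 30 * 2 * pi / 60 = 3.1416 rad/s
Compute tip speed:
  v_tip = omega * R = 3.1416 * 66.0 = 207.345 m/s
Tip speed ratio:
  TSR = v_tip / v_wind = 207.345 / 7.7 = 26.928

26.928


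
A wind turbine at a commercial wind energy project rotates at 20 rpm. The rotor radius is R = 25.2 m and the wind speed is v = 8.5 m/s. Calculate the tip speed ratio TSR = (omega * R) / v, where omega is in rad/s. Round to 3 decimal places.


Convert rotational speed to rad/s:
  omega = 20 * 2 * pi / 60 = 2.0944 rad/s
Compute tip speed:
  v_tip = omega * R = 2.0944 * 25.2 = 52.779 m/s
Tip speed ratio:
  TSR = v_tip / v_wind = 52.779 / 8.5 = 6.209

6.209


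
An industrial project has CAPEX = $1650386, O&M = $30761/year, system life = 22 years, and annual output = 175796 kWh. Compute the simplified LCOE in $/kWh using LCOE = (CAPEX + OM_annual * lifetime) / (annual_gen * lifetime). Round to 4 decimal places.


Total cost = CAPEX + OM * lifetime = 1650386 + 30761 * 22 = 1650386 + 676742 = 2327128
Total generation = annual * lifetime = 175796 * 22 = 3867512 kWh
LCOE = 2327128 / 3867512
LCOE = 0.6017 $/kWh

0.6017


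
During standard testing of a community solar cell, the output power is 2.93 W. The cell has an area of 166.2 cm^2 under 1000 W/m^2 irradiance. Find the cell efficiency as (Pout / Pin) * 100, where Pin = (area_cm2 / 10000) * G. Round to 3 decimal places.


First compute the input power:
  Pin = area_cm2 / 10000 * G = 166.2 / 10000 * 1000 = 16.62 W
Then compute efficiency:
  Efficiency = (Pout / Pin) * 100 = (2.93 / 16.62) * 100
  Efficiency = 17.629%

17.629


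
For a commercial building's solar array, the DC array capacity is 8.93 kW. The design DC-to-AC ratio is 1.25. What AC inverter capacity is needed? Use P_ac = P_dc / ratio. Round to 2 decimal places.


The inverter AC capacity is determined by the DC/AC ratio.
Given: P_dc = 8.93 kW, DC/AC ratio = 1.25
P_ac = P_dc / ratio = 8.93 / 1.25
P_ac = 7.14 kW

7.14


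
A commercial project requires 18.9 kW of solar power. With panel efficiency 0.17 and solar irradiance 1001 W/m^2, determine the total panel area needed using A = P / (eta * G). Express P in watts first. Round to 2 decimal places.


Convert target power to watts: P = 18.9 * 1000 = 18900.0 W
Compute denominator: eta * G = 0.17 * 1001 = 170.17
Required area A = P / (eta * G) = 18900.0 / 170.17
A = 111.07 m^2

111.07


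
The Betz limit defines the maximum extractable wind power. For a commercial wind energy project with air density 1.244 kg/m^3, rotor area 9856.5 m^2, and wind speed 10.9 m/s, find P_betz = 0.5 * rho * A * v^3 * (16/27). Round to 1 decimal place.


The Betz coefficient Cp_max = 16/27 = 0.5926
v^3 = 10.9^3 = 1295.029
P_betz = 0.5 * rho * A * v^3 * Cp_max
P_betz = 0.5 * 1.244 * 9856.5 * 1295.029 * 0.5926
P_betz = 4704882.9 W

4704882.9


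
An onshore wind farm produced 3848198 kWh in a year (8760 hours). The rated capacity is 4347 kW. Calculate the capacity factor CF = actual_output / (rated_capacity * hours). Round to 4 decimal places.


Capacity factor = actual output / maximum possible output
Maximum possible = rated * hours = 4347 * 8760 = 38079720 kWh
CF = 3848198 / 38079720
CF = 0.1011

0.1011


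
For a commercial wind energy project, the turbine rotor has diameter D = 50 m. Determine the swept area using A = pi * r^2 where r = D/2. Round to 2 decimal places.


Compute the rotor radius:
  r = D / 2 = 50 / 2 = 25.0 m
Calculate swept area:
  A = pi * r^2 = pi * 25.0^2
  A = 1963.50 m^2

1963.50


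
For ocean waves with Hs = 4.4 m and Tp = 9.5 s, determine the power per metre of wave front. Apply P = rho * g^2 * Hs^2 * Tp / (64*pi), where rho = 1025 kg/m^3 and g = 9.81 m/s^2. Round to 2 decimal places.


Apply wave power formula:
  g^2 = 9.81^2 = 96.2361
  Hs^2 = 4.4^2 = 19.36
  Numerator = rho * g^2 * Hs^2 * Tp = 1025 * 96.2361 * 19.36 * 9.5 = 18142237.1
  Denominator = 64 * pi = 201.0619
  P = 18142237.1 / 201.0619 = 90232.08 W/m

90232.08


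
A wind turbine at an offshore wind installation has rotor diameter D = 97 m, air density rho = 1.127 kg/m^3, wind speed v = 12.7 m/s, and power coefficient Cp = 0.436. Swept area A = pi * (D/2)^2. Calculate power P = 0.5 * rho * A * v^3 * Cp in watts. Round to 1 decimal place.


Step 1 -- Compute swept area:
  A = pi * (D/2)^2 = pi * (97/2)^2 = 7389.81 m^2
Step 2 -- Apply wind power equation:
  P = 0.5 * rho * A * v^3 * Cp
  v^3 = 12.7^3 = 2048.383
  P = 0.5 * 1.127 * 7389.81 * 2048.383 * 0.436
  P = 3718989.2 W

3718989.2


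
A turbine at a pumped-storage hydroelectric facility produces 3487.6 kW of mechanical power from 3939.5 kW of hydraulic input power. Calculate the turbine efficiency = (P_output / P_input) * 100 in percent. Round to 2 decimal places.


Turbine efficiency = (output power / input power) * 100
eta = (3487.6 / 3939.5) * 100
eta = 88.53%

88.53


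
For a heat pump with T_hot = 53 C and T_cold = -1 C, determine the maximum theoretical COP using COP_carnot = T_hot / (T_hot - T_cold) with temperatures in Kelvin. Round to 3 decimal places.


Convert to Kelvin:
  T_hot = 53 + 273.15 = 326.15 K
  T_cold = -1 + 273.15 = 272.15 K
Apply Carnot COP formula:
  COP = T_hot_K / (T_hot_K - T_cold_K) = 326.15 / 54.0
  COP = 6.040

6.040


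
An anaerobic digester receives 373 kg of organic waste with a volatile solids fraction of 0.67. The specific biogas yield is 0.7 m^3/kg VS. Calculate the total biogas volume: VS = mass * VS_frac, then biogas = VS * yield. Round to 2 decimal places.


Compute volatile solids:
  VS = mass * VS_fraction = 373 * 0.67 = 249.91 kg
Calculate biogas volume:
  Biogas = VS * specific_yield = 249.91 * 0.7
  Biogas = 174.94 m^3

174.94


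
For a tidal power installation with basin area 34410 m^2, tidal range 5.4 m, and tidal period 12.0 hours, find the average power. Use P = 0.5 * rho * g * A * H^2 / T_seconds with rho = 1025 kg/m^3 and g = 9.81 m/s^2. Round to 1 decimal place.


Convert period to seconds: T = 12.0 * 3600 = 43200.0 s
H^2 = 5.4^2 = 29.16
P = 0.5 * rho * g * A * H^2 / T
P = 0.5 * 1025 * 9.81 * 34410 * 29.16 / 43200.0
P = 116775.4 W

116775.4


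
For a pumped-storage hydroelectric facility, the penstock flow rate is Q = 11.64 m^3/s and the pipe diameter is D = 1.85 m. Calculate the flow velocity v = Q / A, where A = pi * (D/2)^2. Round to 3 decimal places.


Compute pipe cross-sectional area:
  A = pi * (D/2)^2 = pi * (1.85/2)^2 = 2.688 m^2
Calculate velocity:
  v = Q / A = 11.64 / 2.688
  v = 4.330 m/s

4.330


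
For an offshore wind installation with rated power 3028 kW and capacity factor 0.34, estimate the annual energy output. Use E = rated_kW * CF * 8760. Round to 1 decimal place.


Annual energy = rated_kW * capacity_factor * hours_per_year
Given: P_rated = 3028 kW, CF = 0.34, hours = 8760
E = 3028 * 0.34 * 8760
E = 9018595.2 kWh

9018595.2


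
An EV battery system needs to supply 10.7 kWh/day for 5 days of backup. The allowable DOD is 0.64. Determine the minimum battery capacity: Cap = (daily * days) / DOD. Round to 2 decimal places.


Total energy needed = daily * days = 10.7 * 5 = 53.5 kWh
Account for depth of discharge:
  Cap = total_energy / DOD = 53.5 / 0.64
  Cap = 83.59 kWh

83.59


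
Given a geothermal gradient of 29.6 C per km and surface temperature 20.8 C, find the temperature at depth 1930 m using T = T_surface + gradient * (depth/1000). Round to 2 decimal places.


Convert depth to km: 1930 / 1000 = 1.93 km
Temperature increase = gradient * depth_km = 29.6 * 1.93 = 57.13 C
Temperature at depth = T_surface + delta_T = 20.8 + 57.13
T = 77.93 C

77.93


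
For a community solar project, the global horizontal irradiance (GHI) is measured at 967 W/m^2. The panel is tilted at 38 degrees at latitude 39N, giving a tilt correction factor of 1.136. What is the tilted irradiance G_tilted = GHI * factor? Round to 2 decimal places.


Identify the given values:
  GHI = 967 W/m^2, tilt correction factor = 1.136
Apply the formula G_tilted = GHI * factor:
  G_tilted = 967 * 1.136
  G_tilted = 1098.51 W/m^2

1098.51


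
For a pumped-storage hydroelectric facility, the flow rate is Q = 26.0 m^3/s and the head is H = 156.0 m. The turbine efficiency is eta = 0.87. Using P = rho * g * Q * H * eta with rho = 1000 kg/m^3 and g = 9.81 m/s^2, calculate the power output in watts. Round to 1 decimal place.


Apply the hydropower formula P = rho * g * Q * H * eta
rho * g = 1000 * 9.81 = 9810.0
P = 9810.0 * 26.0 * 156.0 * 0.87
P = 34616743.2 W

34616743.2


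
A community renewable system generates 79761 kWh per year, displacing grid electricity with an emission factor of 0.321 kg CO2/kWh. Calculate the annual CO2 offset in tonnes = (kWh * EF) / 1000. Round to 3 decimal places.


CO2 offset in kg = generation * emission_factor
CO2 offset = 79761 * 0.321 = 25603.28 kg
Convert to tonnes:
  CO2 offset = 25603.28 / 1000 = 25.603 tonnes

25.603


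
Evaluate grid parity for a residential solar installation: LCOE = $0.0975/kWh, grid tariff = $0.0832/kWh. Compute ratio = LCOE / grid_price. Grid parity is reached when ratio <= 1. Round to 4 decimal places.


Compare LCOE to grid price:
  LCOE = $0.0975/kWh, Grid price = $0.0832/kWh
  Ratio = LCOE / grid_price = 0.0975 / 0.0832 = 1.1719
  Grid parity achieved (ratio <= 1)? no

1.1719


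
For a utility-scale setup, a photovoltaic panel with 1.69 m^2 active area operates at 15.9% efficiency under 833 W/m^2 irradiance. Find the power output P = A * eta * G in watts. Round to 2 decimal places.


Use the solar power formula P = A * eta * G.
Given: A = 1.69 m^2, eta = 0.159, G = 833 W/m^2
P = 1.69 * 0.159 * 833
P = 223.84 W

223.84


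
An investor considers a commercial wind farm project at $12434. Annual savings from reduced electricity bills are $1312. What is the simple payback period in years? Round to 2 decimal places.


Simple payback period = initial cost / annual savings
Payback = 12434 / 1312
Payback = 9.48 years

9.48


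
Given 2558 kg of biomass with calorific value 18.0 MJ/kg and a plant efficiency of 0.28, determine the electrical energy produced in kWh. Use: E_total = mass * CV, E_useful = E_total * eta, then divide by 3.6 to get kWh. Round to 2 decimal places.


Total energy = mass * CV = 2558 * 18.0 = 46044.0 MJ
Useful energy = total * eta = 46044.0 * 0.28 = 12892.32 MJ
Convert to kWh: 12892.32 / 3.6
Useful energy = 3581.20 kWh

3581.20


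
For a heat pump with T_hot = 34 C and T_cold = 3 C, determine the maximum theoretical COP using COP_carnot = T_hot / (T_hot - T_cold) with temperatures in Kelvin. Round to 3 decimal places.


Convert to Kelvin:
  T_hot = 34 + 273.15 = 307.15 K
  T_cold = 3 + 273.15 = 276.15 K
Apply Carnot COP formula:
  COP = T_hot_K / (T_hot_K - T_cold_K) = 307.15 / 31.0
  COP = 9.908

9.908


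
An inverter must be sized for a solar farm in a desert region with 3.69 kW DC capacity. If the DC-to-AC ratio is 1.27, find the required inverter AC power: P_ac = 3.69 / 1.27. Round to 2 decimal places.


The inverter AC capacity is determined by the DC/AC ratio.
Given: P_dc = 3.69 kW, DC/AC ratio = 1.27
P_ac = P_dc / ratio = 3.69 / 1.27
P_ac = 2.91 kW

2.91


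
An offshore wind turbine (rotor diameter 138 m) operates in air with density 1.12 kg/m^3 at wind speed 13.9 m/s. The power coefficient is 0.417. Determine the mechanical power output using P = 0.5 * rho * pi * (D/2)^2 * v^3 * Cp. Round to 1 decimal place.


Step 1 -- Compute swept area:
  A = pi * (D/2)^2 = pi * (138/2)^2 = 14957.12 m^2
Step 2 -- Apply wind power equation:
  P = 0.5 * rho * A * v^3 * Cp
  v^3 = 13.9^3 = 2685.619
  P = 0.5 * 1.12 * 14957.12 * 2685.619 * 0.417
  P = 9380295.9 W

9380295.9


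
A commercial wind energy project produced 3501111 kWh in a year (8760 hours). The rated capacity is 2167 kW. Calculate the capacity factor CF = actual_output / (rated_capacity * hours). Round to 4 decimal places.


Capacity factor = actual output / maximum possible output
Maximum possible = rated * hours = 2167 * 8760 = 18982920 kWh
CF = 3501111 / 18982920
CF = 0.1844

0.1844


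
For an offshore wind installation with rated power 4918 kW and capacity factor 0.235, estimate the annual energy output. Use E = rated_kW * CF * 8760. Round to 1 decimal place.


Annual energy = rated_kW * capacity_factor * hours_per_year
Given: P_rated = 4918 kW, CF = 0.235, hours = 8760
E = 4918 * 0.235 * 8760
E = 10124194.8 kWh

10124194.8


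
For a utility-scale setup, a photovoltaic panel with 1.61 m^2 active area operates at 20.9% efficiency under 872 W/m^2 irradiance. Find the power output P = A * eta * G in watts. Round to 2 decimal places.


Use the solar power formula P = A * eta * G.
Given: A = 1.61 m^2, eta = 0.209, G = 872 W/m^2
P = 1.61 * 0.209 * 872
P = 293.42 W

293.42


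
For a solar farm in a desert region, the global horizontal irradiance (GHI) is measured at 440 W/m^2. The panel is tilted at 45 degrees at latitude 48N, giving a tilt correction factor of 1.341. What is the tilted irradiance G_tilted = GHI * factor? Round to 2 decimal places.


Identify the given values:
  GHI = 440 W/m^2, tilt correction factor = 1.341
Apply the formula G_tilted = GHI * factor:
  G_tilted = 440 * 1.341
  G_tilted = 590.04 W/m^2

590.04


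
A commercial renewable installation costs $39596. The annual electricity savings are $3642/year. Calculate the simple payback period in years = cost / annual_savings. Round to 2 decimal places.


Simple payback period = initial cost / annual savings
Payback = 39596 / 3642
Payback = 10.87 years

10.87


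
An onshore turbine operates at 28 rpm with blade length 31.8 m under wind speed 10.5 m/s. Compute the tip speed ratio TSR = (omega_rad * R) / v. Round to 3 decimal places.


Convert rotational speed to rad/s:
  omega = 28 * 2 * pi / 60 = 2.9322 rad/s
Compute tip speed:
  v_tip = omega * R = 2.9322 * 31.8 = 93.242 m/s
Tip speed ratio:
  TSR = v_tip / v_wind = 93.242 / 10.5 = 8.880

8.880


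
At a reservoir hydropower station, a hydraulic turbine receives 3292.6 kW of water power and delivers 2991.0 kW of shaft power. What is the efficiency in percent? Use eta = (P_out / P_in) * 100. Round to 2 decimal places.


Turbine efficiency = (output power / input power) * 100
eta = (2991.0 / 3292.6) * 100
eta = 90.84%

90.84


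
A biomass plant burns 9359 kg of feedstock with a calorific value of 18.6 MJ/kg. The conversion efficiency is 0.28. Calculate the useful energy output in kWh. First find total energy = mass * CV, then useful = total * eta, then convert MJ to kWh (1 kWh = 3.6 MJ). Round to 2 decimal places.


Total energy = mass * CV = 9359 * 18.6 = 174077.4 MJ
Useful energy = total * eta = 174077.4 * 0.28 = 48741.67 MJ
Convert to kWh: 48741.67 / 3.6
Useful energy = 13539.35 kWh

13539.35


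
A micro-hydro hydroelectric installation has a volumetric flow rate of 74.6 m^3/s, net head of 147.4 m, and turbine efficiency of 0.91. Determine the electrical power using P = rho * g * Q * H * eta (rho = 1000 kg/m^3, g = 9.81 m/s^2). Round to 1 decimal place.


Apply the hydropower formula P = rho * g * Q * H * eta
rho * g = 1000 * 9.81 = 9810.0
P = 9810.0 * 74.6 * 147.4 * 0.91
P = 98162748.7 W

98162748.7


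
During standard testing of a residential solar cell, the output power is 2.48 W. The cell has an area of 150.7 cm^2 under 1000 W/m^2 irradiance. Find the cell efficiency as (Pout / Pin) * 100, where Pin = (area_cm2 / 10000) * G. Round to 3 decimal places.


First compute the input power:
  Pin = area_cm2 / 10000 * G = 150.7 / 10000 * 1000 = 15.07 W
Then compute efficiency:
  Efficiency = (Pout / Pin) * 100 = (2.48 / 15.07) * 100
  Efficiency = 16.457%

16.457


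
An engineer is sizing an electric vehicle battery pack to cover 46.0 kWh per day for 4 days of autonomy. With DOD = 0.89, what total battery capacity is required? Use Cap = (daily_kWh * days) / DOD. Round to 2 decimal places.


Total energy needed = daily * days = 46.0 * 4 = 184.0 kWh
Account for depth of discharge:
  Cap = total_energy / DOD = 184.0 / 0.89
  Cap = 206.74 kWh

206.74


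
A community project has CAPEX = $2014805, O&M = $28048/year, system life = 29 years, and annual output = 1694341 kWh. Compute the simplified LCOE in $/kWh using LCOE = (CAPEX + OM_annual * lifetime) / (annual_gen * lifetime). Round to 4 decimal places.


Total cost = CAPEX + OM * lifetime = 2014805 + 28048 * 29 = 2014805 + 813392 = 2828197
Total generation = annual * lifetime = 1694341 * 29 = 49135889 kWh
LCOE = 2828197 / 49135889
LCOE = 0.0576 $/kWh

0.0576


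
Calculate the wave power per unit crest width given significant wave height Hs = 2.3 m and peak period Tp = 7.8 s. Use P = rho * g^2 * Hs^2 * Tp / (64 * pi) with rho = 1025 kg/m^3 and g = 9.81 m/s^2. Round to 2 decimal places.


Apply wave power formula:
  g^2 = 9.81^2 = 96.2361
  Hs^2 = 2.3^2 = 5.29
  Numerator = rho * g^2 * Hs^2 * Tp = 1025 * 96.2361 * 5.29 * 7.8 = 4070166.31
  Denominator = 64 * pi = 201.0619
  P = 4070166.31 / 201.0619 = 20243.35 W/m

20243.35


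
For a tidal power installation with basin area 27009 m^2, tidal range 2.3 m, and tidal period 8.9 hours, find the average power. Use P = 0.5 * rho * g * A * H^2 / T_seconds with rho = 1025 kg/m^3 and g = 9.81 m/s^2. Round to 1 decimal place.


Convert period to seconds: T = 8.9 * 3600 = 32040.0 s
H^2 = 2.3^2 = 5.29
P = 0.5 * rho * g * A * H^2 / T
P = 0.5 * 1025 * 9.81 * 27009 * 5.29 / 32040.0
P = 22419.9 W

22419.9


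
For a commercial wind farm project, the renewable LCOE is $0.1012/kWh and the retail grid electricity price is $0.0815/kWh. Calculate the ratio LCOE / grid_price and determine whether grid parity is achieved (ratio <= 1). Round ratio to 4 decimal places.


Compare LCOE to grid price:
  LCOE = $0.1012/kWh, Grid price = $0.0815/kWh
  Ratio = LCOE / grid_price = 0.1012 / 0.0815 = 1.2417
  Grid parity achieved (ratio <= 1)? no

1.2417


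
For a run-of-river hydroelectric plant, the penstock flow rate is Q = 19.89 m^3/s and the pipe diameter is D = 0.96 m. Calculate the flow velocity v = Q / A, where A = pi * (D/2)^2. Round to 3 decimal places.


Compute pipe cross-sectional area:
  A = pi * (D/2)^2 = pi * (0.96/2)^2 = 0.7238 m^2
Calculate velocity:
  v = Q / A = 19.89 / 0.7238
  v = 27.479 m/s

27.479


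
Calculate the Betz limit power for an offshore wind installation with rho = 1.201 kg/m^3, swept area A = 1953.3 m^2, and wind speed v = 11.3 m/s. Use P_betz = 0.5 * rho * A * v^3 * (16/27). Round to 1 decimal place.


The Betz coefficient Cp_max = 16/27 = 0.5926
v^3 = 11.3^3 = 1442.897
P_betz = 0.5 * rho * A * v^3 * Cp_max
P_betz = 0.5 * 1.201 * 1953.3 * 1442.897 * 0.5926
P_betz = 1002936.7 W

1002936.7


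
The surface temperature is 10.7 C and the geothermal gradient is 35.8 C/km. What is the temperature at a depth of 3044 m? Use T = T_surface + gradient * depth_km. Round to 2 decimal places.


Convert depth to km: 3044 / 1000 = 3.044 km
Temperature increase = gradient * depth_km = 35.8 * 3.044 = 108.98 C
Temperature at depth = T_surface + delta_T = 10.7 + 108.98
T = 119.68 C

119.68


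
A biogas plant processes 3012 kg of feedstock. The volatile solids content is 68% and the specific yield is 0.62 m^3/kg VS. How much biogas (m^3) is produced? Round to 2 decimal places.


Compute volatile solids:
  VS = mass * VS_fraction = 3012 * 0.68 = 2048.16 kg
Calculate biogas volume:
  Biogas = VS * specific_yield = 2048.16 * 0.62
  Biogas = 1269.86 m^3

1269.86


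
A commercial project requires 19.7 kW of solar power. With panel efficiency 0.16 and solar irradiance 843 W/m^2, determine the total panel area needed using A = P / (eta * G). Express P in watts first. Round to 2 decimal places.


Convert target power to watts: P = 19.7 * 1000 = 19700.0 W
Compute denominator: eta * G = 0.16 * 843 = 134.88
Required area A = P / (eta * G) = 19700.0 / 134.88
A = 146.06 m^2

146.06


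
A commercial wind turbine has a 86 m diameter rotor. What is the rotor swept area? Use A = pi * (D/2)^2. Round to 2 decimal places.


Compute the rotor radius:
  r = D / 2 = 86 / 2 = 43.0 m
Calculate swept area:
  A = pi * r^2 = pi * 43.0^2
  A = 5808.80 m^2

5808.80


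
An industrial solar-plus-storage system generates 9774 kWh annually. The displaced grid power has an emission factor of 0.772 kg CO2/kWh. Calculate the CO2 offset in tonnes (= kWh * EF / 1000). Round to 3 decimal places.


CO2 offset in kg = generation * emission_factor
CO2 offset = 9774 * 0.772 = 7545.53 kg
Convert to tonnes:
  CO2 offset = 7545.53 / 1000 = 7.546 tonnes

7.546


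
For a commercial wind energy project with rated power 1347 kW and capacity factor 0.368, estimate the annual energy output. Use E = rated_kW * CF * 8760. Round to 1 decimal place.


Annual energy = rated_kW * capacity_factor * hours_per_year
Given: P_rated = 1347 kW, CF = 0.368, hours = 8760
E = 1347 * 0.368 * 8760
E = 4342297.0 kWh

4342297.0


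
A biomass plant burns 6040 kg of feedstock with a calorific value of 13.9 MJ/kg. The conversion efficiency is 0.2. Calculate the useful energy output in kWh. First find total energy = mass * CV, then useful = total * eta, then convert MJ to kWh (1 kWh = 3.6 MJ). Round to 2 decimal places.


Total energy = mass * CV = 6040 * 13.9 = 83956.0 MJ
Useful energy = total * eta = 83956.0 * 0.2 = 16791.2 MJ
Convert to kWh: 16791.2 / 3.6
Useful energy = 4664.22 kWh

4664.22


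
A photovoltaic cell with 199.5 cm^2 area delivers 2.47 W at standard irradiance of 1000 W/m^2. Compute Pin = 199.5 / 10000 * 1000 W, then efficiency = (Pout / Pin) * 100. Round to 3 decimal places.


First compute the input power:
  Pin = area_cm2 / 10000 * G = 199.5 / 10000 * 1000 = 19.95 W
Then compute efficiency:
  Efficiency = (Pout / Pin) * 100 = (2.47 / 19.95) * 100
  Efficiency = 12.381%

12.381


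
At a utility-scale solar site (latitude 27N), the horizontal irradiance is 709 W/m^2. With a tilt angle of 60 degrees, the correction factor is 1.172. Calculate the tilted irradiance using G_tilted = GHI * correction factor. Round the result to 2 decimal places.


Identify the given values:
  GHI = 709 W/m^2, tilt correction factor = 1.172
Apply the formula G_tilted = GHI * factor:
  G_tilted = 709 * 1.172
  G_tilted = 830.95 W/m^2

830.95


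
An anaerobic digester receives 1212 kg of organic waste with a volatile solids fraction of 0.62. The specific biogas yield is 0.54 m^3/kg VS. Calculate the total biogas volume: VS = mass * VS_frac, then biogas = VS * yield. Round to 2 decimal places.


Compute volatile solids:
  VS = mass * VS_fraction = 1212 * 0.62 = 751.44 kg
Calculate biogas volume:
  Biogas = VS * specific_yield = 751.44 * 0.54
  Biogas = 405.78 m^3

405.78


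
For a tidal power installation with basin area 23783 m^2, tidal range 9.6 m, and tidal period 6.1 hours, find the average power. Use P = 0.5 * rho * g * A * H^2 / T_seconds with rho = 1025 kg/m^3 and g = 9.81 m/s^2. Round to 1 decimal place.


Convert period to seconds: T = 6.1 * 3600 = 21960.0 s
H^2 = 9.6^2 = 92.16
P = 0.5 * rho * g * A * H^2 / T
P = 0.5 * 1025 * 9.81 * 23783 * 92.16 / 21960.0
P = 501810.4 W

501810.4


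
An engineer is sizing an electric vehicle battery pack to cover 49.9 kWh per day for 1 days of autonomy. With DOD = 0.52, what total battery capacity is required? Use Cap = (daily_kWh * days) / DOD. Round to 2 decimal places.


Total energy needed = daily * days = 49.9 * 1 = 49.9 kWh
Account for depth of discharge:
  Cap = total_energy / DOD = 49.9 / 0.52
  Cap = 95.96 kWh

95.96


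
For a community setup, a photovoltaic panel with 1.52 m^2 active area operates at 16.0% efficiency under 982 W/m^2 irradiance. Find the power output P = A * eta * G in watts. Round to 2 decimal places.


Use the solar power formula P = A * eta * G.
Given: A = 1.52 m^2, eta = 0.16, G = 982 W/m^2
P = 1.52 * 0.16 * 982
P = 238.82 W

238.82


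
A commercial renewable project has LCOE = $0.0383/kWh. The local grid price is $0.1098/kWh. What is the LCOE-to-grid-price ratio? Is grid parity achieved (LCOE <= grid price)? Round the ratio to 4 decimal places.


Compare LCOE to grid price:
  LCOE = $0.0383/kWh, Grid price = $0.1098/kWh
  Ratio = LCOE / grid_price = 0.0383 / 0.1098 = 0.3488
  Grid parity achieved (ratio <= 1)? yes

0.3488


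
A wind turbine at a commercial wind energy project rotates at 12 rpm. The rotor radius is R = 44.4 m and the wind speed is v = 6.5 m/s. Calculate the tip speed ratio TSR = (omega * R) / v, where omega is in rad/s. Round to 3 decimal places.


Convert rotational speed to rad/s:
  omega = 12 * 2 * pi / 60 = 1.2566 rad/s
Compute tip speed:
  v_tip = omega * R = 1.2566 * 44.4 = 55.795 m/s
Tip speed ratio:
  TSR = v_tip / v_wind = 55.795 / 6.5 = 8.584

8.584


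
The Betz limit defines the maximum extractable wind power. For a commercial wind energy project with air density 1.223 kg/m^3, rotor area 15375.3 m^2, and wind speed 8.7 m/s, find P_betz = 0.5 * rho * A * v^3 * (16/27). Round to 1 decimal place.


The Betz coefficient Cp_max = 16/27 = 0.5926
v^3 = 8.7^3 = 658.503
P_betz = 0.5 * rho * A * v^3 * Cp_max
P_betz = 0.5 * 1.223 * 15375.3 * 658.503 * 0.5926
P_betz = 3668884.5 W

3668884.5


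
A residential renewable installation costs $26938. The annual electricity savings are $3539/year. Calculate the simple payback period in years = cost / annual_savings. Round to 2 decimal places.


Simple payback period = initial cost / annual savings
Payback = 26938 / 3539
Payback = 7.61 years

7.61


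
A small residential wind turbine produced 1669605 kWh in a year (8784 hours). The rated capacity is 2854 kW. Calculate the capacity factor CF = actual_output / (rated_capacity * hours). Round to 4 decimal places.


Capacity factor = actual output / maximum possible output
Maximum possible = rated * hours = 2854 * 8784 = 25069536 kWh
CF = 1669605 / 25069536
CF = 0.0666

0.0666


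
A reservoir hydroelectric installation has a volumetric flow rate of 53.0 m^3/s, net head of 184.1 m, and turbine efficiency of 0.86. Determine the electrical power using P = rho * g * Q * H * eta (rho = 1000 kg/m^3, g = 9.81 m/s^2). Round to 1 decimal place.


Apply the hydropower formula P = rho * g * Q * H * eta
rho * g = 1000 * 9.81 = 9810.0
P = 9810.0 * 53.0 * 184.1 * 0.86
P = 82318437.2 W

82318437.2


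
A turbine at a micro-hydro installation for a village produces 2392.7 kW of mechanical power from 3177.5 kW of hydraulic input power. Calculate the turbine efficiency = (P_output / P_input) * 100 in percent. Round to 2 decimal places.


Turbine efficiency = (output power / input power) * 100
eta = (2392.7 / 3177.5) * 100
eta = 75.30%

75.30


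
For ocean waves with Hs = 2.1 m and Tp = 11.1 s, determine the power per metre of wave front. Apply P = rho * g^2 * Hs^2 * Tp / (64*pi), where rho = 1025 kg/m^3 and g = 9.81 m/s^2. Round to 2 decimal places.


Apply wave power formula:
  g^2 = 9.81^2 = 96.2361
  Hs^2 = 2.1^2 = 4.41
  Numerator = rho * g^2 * Hs^2 * Tp = 1025 * 96.2361 * 4.41 * 11.1 = 4828624.66
  Denominator = 64 * pi = 201.0619
  P = 4828624.66 / 201.0619 = 24015.61 W/m

24015.61


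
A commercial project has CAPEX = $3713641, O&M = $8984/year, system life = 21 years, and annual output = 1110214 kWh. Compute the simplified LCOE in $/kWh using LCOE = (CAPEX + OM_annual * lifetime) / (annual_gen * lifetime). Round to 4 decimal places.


Total cost = CAPEX + OM * lifetime = 3713641 + 8984 * 21 = 3713641 + 188664 = 3902305
Total generation = annual * lifetime = 1110214 * 21 = 23314494 kWh
LCOE = 3902305 / 23314494
LCOE = 0.1674 $/kWh

0.1674


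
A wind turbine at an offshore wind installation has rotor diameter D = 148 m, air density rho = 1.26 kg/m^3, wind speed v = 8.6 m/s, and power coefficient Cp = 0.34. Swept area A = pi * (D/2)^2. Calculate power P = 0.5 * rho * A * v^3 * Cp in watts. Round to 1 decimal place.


Step 1 -- Compute swept area:
  A = pi * (D/2)^2 = pi * (148/2)^2 = 17203.36 m^2
Step 2 -- Apply wind power equation:
  P = 0.5 * rho * A * v^3 * Cp
  v^3 = 8.6^3 = 636.056
  P = 0.5 * 1.26 * 17203.36 * 636.056 * 0.34
  P = 2343840.9 W

2343840.9


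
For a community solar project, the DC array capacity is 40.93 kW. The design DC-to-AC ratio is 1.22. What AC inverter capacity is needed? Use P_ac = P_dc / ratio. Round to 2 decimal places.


The inverter AC capacity is determined by the DC/AC ratio.
Given: P_dc = 40.93 kW, DC/AC ratio = 1.22
P_ac = P_dc / ratio = 40.93 / 1.22
P_ac = 33.55 kW

33.55


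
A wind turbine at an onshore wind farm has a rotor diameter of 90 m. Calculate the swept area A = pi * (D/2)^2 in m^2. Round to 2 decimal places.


Compute the rotor radius:
  r = D / 2 = 90 / 2 = 45.0 m
Calculate swept area:
  A = pi * r^2 = pi * 45.0^2
  A = 6361.73 m^2

6361.73


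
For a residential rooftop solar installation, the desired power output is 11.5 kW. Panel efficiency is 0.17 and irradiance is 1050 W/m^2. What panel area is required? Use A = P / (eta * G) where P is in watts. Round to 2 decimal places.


Convert target power to watts: P = 11.5 * 1000 = 11500.0 W
Compute denominator: eta * G = 0.17 * 1050 = 178.5
Required area A = P / (eta * G) = 11500.0 / 178.5
A = 64.43 m^2

64.43


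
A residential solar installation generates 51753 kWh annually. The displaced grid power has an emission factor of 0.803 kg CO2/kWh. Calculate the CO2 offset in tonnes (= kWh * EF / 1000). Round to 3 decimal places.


CO2 offset in kg = generation * emission_factor
CO2 offset = 51753 * 0.803 = 41557.66 kg
Convert to tonnes:
  CO2 offset = 41557.66 / 1000 = 41.558 tonnes

41.558


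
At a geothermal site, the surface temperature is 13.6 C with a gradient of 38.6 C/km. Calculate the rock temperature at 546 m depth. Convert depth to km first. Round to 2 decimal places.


Convert depth to km: 546 / 1000 = 0.546 km
Temperature increase = gradient * depth_km = 38.6 * 0.546 = 21.08 C
Temperature at depth = T_surface + delta_T = 13.6 + 21.08
T = 34.68 C

34.68


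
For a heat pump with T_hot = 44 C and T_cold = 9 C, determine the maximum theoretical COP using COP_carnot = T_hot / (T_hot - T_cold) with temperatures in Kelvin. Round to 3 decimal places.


Convert to Kelvin:
  T_hot = 44 + 273.15 = 317.15 K
  T_cold = 9 + 273.15 = 282.15 K
Apply Carnot COP formula:
  COP = T_hot_K / (T_hot_K - T_cold_K) = 317.15 / 35.0
  COP = 9.061

9.061
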